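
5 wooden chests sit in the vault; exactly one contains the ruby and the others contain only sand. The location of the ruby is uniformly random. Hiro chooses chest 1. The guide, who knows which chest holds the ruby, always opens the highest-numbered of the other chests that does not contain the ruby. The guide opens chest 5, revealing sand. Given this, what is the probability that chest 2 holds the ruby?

1/4

Consider each possible location of the ruby in turn.
If it is in any of chests 1, 2, 3, and 4 (prior 1/5 each): chest 5 is the highest-numbered option available, probability 1; weight (1/5)·1 = 1/5 each.
If it is in chest 5 (prior 1/5): the guide opened chest 5, so this case is ruled out; weight (1/5)·0 = 0.
The weights sum to 4/5.
So P(the ruby in chest 2 | the guide opened chest 5) = (1/5) / (4/5) = 1/4.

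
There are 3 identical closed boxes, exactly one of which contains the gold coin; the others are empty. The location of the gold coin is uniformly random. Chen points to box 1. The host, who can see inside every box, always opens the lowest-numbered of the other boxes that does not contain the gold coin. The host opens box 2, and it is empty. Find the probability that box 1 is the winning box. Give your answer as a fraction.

Condition on the true location of the gold coin.
If it is in either of boxes 1 and 3 (prior 1/3 each): box 2 is the lowest-numbered option available, probability 1; weight (1/3)·1 = 1/3 each.
If it is in box 2 (prior 1/3): the host opened box 2, so this case is ruled out; weight (1/3)·0 = 0.
The weights sum to 2/3.
So P(the gold coin in box 1 | the host opened box 2) = (1/3) / (2/3) = 1/2.

1/2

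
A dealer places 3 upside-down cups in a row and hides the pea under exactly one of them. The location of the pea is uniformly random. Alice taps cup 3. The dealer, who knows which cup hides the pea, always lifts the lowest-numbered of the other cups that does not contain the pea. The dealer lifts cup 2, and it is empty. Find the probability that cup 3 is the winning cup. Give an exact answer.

Apply Bayes' rule, conditioning on where the pea actually is.
If it is under cup 1 (prior 1/3): cup 2 is the lowest-numbered option available, probability 1; weight (1/3)·1 = 1/3.
If it is under cup 2 (prior 1/3): the dealer opened cup 2, so this case is ruled out; weight (1/3)·0 = 0.
If it is under cup 3 (prior 1/3): the dealer would have opened cup 1 instead, probability 0; weight (1/3)·0 = 0.
The weights sum to 1/3.
So P(the pea under cup 3 | the dealer opened cup 2) = 0 / (1/3) = 0.

0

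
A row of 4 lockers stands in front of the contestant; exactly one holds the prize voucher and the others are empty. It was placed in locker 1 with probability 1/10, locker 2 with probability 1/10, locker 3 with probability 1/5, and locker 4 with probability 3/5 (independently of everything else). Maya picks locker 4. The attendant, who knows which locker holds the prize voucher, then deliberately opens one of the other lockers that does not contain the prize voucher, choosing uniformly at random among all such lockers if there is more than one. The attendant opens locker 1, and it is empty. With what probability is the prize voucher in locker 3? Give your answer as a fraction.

Condition on the true location of the prize voucher.
If it is in locker 1 (prior 1/10): the attendant opened locker 1, so this case is ruled out; weight (1/10)·0 = 0.
If it is in locker 2 (prior 1/10): the attendant has 2 equally likely choices, so probability 1/2; weight (1/10)·(1/2) = 1/20.
If it is in locker 3 (prior 1/5): the attendant has 2 equally likely choices, so probability 1/2; weight (1/5)·(1/2) = 1/10.
If it is in locker 4 (prior 3/5): the attendant has 3 equally likely choices, so probability 1/3; weight (3/5)·(1/3) = 1/5.
The weights sum to 7/20.
So P(the prize voucher in locker 3 | the attendant opened locker 1) = (1/10) / (7/20) = 2/7.

2/7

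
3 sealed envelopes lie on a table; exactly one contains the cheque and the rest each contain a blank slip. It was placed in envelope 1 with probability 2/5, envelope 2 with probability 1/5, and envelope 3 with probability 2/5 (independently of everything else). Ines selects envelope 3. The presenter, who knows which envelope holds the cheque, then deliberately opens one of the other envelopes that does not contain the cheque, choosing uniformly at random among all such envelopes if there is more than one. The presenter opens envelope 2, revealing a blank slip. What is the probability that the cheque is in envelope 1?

2/3

Condition on the true location of the cheque.
If it is in envelope 1 (prior 2/5): the presenter has no choice, probability 1; weight (2/5)·1 = 2/5.
If it is in envelope 2 (prior 1/5): the presenter opened envelope 2, so this case is ruled out; weight (1/5)·0 = 0.
If it is in envelope 3 (prior 2/5): the presenter has 2 equally likely choices, so probability 1/2; weight (2/5)·(1/2) = 1/5.
The weights sum to 3/5.
So P(the cheque in envelope 1 | the presenter opened envelope 2) = (2/5) / (3/5) = 2/3.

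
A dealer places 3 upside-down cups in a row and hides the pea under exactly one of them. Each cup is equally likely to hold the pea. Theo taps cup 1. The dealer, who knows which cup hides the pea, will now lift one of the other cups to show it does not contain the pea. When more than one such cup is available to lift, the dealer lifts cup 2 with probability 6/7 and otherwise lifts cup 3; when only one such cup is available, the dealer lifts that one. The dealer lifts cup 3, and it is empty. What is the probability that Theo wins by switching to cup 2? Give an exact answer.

Consider each possible location of the pea in turn.
If it is under cup 1 (prior 1/3): cup 2 is available but not opened, probability 1/7; weight (1/3)·(1/7) = 1/21.
If it is under cup 2 (prior 1/3): only cup 3 is available, probability 1; weight (1/3)·1 = 1/3.
If it is under cup 3 (prior 1/3): the dealer opened cup 3, so this case is ruled out; weight (1/3)·0 = 0.
The weights sum to 8/21.
So P(the pea under cup 2 | the dealer opened cup 3) = (1/3) / (8/21) = 7/8.

7/8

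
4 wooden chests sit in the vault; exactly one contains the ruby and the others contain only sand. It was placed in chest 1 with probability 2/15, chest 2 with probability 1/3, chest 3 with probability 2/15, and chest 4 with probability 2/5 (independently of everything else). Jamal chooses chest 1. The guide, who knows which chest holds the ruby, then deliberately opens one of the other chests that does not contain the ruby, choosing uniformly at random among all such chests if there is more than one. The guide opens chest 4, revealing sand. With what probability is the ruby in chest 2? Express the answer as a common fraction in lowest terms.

3/5

Apply Bayes' rule, conditioning on where the ruby actually is.
If it is in chest 1 (prior 2/15): the guide has 3 equally likely choices, so probability 1/3; weight (2/15)·(1/3) = 2/45.
If it is in chest 2 (prior 1/3): the guide has 2 equally likely choices, so probability 1/2; weight (1/3)·(1/2) = 1/6.
If it is in chest 3 (prior 2/15): the guide has 2 equally likely choices, so probability 1/2; weight (2/15)·(1/2) = 1/15.
If it is in chest 4 (prior 2/5): the guide opened chest 4, so this case is ruled out; weight (2/5)·0 = 0.
The weights sum to 5/18.
So P(the ruby in chest 2 | the guide opened chest 4) = (1/6) / (5/18) = 3/5.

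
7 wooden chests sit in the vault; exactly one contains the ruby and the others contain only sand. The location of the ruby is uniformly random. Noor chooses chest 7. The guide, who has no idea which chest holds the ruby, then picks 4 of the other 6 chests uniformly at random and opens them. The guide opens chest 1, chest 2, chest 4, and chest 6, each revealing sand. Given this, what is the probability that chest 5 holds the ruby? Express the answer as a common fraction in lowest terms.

Condition on the true location of the ruby.
If it is in any of chests 1, 2, 4, and 6 (prior 1/7 each): that chest was opened and seen not to hold the prize — ruled out; weight (1/7)·0 = 0 each.
If it is in any of chests 3, 5, and 7 (prior 1/7 each): the guide picks exactly this set with probability 1/15 regardless, and none is the prize; weight (1/7)·(1/15) = 1/105 each.
The weights sum to 1/35.
So P(the ruby in chest 5 | the guide opened chest 1, chest 2, chest 4, and chest 6) = (1/105) / (1/35) = 1/3.

1/3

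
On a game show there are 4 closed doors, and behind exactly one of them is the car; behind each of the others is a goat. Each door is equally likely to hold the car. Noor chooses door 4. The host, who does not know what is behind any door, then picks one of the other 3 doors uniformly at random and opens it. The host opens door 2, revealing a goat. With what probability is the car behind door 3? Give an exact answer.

Because the host chose which door to open without knowing where the car is, the choice is independent of the prize location. Learning that door 2 does not hold the car simply rules out that one location and leaves the remaining 3 doors still equally likely by symmetry.
So P(the car behind door 3) = 1/3.

1/3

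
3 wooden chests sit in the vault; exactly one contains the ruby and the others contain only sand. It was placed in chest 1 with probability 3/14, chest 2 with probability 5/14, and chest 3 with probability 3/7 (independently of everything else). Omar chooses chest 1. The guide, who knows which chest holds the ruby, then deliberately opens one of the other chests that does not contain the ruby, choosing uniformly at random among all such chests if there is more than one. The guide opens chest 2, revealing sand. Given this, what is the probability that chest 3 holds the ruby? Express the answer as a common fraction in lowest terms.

4/5

Consider each possible location of the ruby in turn.
If it is in chest 1 (prior 3/14): the guide has 2 equally likely choices, so probability 1/2; weight (3/14)·(1/2) = 3/28.
If it is in chest 2 (prior 5/14): the guide opened chest 2, so this case is ruled out; weight (5/14)·0 = 0.
If it is in chest 3 (prior 3/7): the guide has no choice, probability 1; weight (3/7)·1 = 3/7.
The weights sum to 15/28.
So P(the ruby in chest 3 | the guide opened chest 2) = (3/7) / (15/28) = 4/5.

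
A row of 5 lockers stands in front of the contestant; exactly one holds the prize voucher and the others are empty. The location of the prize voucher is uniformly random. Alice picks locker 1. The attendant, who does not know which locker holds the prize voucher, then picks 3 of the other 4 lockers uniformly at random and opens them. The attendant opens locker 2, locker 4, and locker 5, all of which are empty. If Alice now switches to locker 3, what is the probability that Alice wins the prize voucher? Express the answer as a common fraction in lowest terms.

Condition on the true location of the prize voucher.
If it is in either of lockers 1 and 3 (prior 1/5 each): the attendant picks exactly this set with probability 1/4 regardless, and none is the prize; weight (1/5)·(1/4) = 1/20 each.
If it is in any of lockers 2, 4, and 5 (prior 1/5 each): that locker was opened and seen not to hold the prize — ruled out; weight (1/5)·0 = 0 each.
The weights sum to 1/10.
So P(the prize voucher in locker 3 | the attendant opened locker 2, locker 4, and locker 5) = (1/20) / (1/10) = 1/2.

1/2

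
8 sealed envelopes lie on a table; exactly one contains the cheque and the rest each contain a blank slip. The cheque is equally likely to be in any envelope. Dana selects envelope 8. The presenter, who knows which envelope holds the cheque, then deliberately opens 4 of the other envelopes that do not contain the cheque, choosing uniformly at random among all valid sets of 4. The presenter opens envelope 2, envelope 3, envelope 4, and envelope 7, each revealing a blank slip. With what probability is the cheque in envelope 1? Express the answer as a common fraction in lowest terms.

Apply Bayes' rule, conditioning on where the cheque actually is.
If it is in any of envelopes 1, 5, and 6 (prior 1/8 each): the presenter has 15 equally likely choices, so probability 1/15; weight (1/8)·(1/15) = 1/120 each.
If it is in any of envelopes 2, 3, 4, and 7 (prior 1/8 each): that envelope was opened and seen not to hold the prize — ruled out; weight (1/8)·0 = 0 each.
If it is in envelope 8 (prior 1/8): the presenter has 35 equally likely choices, so probability 1/35; weight (1/8)·(1/35) = 1/280.
The weights sum to 1/35.
So P(the cheque in envelope 1 | the presenter opened envelope 2, envelope 3, envelope 4, and envelope 7) = (1/120) / (1/35) = 7/24.

7/24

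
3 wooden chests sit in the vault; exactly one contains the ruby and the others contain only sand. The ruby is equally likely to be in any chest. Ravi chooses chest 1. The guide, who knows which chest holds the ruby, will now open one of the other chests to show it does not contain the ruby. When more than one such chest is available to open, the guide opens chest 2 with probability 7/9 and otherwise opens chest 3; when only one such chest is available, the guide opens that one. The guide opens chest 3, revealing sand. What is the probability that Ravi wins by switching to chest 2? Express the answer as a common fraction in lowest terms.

9/11

Apply Bayes' rule, conditioning on where the ruby actually is.
If it is in chest 1 (prior 1/3): chest 2 is available but not opened, probability 2/9; weight (1/3)·(2/9) = 2/27.
If it is in chest 2 (prior 1/3): only chest 3 is available, probability 1; weight (1/3)·1 = 1/3.
If it is in chest 3 (prior 1/3): the guide opened chest 3, so this case is ruled out; weight (1/3)·0 = 0.
The weights sum to 11/27.
So P(the ruby in chest 2 | the guide opened chest 3) = (1/3) / (11/27) = 9/11.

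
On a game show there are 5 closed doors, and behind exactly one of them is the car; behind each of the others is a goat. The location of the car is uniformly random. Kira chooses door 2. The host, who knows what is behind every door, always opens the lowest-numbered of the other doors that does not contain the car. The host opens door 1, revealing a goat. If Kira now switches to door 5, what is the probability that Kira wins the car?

1/4

Consider each possible location of the car in turn.
If it is behind door 1 (prior 1/5): the host opened door 1, so this case is ruled out; weight (1/5)·0 = 0.
If it is behind any of doors 2, 3, 4, and 5 (prior 1/5 each): door 1 is the lowest-numbered option available, probability 1; weight (1/5)·1 = 1/5 each.
The weights sum to 4/5.
So P(the car behind door 5 | the host opened door 1) = (1/5) / (4/5) = 1/4.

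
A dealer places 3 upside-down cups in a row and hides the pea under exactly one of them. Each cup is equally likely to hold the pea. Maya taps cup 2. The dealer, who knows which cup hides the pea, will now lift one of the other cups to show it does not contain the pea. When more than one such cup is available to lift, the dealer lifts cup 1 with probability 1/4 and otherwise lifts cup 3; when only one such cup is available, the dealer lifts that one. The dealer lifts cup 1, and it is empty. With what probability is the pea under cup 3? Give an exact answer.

Apply Bayes' rule, conditioning on where the pea actually is.
If it is under cup 1 (prior 1/3): the dealer opened cup 1, so this case is ruled out; weight (1/3)·0 = 0.
If it is under cup 2 (prior 1/3): cup 1 is available, opened with probability 1/4; weight (1/3)·(1/4) = 1/12.
If it is under cup 3 (prior 1/3): only cup 1 is available, probability 1; weight (1/3)·1 = 1/3.
The weights sum to 5/12.
So P(the pea under cup 3 | the dealer opened cup 1) = (1/3) / (5/12) = 4/5.

4/5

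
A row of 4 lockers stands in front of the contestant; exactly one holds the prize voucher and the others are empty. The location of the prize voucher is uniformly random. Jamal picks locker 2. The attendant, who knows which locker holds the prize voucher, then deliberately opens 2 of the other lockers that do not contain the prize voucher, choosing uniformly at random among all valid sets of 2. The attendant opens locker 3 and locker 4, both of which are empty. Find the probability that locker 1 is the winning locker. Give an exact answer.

Condition on the true location of the prize voucher.
If it is in locker 1 (prior 1/4): the attendant has no choice, probability 1; weight (1/4)·1 = 1/4.
If it is in locker 2 (prior 1/4): the attendant has 3 equally likely choices, so probability 1/3; weight (1/4)·(1/3) = 1/12.
If it is in either of lockers 3 and 4 (prior 1/4 each): that locker was opened and seen not to hold the prize — ruled out; weight (1/4)·0 = 0 each.
The weights sum to 1/3.
So P(the prize voucher in locker 1 | the attendant opened locker 3 and locker 4) = (1/4) / (1/3) = 3/4.

3/4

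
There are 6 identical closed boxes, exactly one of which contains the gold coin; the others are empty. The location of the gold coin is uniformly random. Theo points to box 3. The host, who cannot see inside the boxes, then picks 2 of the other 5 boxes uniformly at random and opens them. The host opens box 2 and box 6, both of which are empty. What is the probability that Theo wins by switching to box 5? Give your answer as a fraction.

Because the host chose which boxes to open without knowing where the gold coin is, the choice is independent of the prize location. Learning that none of the 2 opened boxes holds the gold coin simply rules out those 2 locations and leaves the remaining 4 boxes still equally likely by symmetry.
So P(the gold coin in box 5) = 1/4.

1/4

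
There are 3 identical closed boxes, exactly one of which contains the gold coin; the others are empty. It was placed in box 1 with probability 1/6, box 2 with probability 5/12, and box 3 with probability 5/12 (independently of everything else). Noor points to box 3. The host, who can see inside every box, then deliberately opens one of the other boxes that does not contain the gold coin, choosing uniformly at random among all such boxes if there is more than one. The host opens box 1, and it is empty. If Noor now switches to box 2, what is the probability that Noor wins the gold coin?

Condition on the true location of the gold coin.
If it is in box 1 (prior 1/6): the host opened box 1, so this case is ruled out; weight (1/6)·0 = 0.
If it is in box 2 (prior 5/12): the host has no choice, probability 1; weight (5/12)·1 = 5/12.
If it is in box 3 (prior 5/12): the host has 2 equally likely choices, so probability 1/2; weight (5/12)·(1/2) = 5/24.
The weights sum to 5/8.
So P(the gold coin in box 2 | the host opened box 1) = (5/12) / (5/8) = 2/3.

2/3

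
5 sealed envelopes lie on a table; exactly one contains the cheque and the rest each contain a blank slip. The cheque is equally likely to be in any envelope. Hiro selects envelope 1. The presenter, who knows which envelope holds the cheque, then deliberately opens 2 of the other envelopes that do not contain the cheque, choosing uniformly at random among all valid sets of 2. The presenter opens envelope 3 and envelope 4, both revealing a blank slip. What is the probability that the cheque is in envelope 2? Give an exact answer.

Apply Bayes' rule, conditioning on where the cheque actually is.
If it is in envelope 1 (prior 1/5): the presenter has 6 equally likely choices, so probability 1/6; weight (1/5)·(1/6) = 1/30.
If it is in either of envelopes 2 and 5 (prior 1/5 each): the presenter has 3 equally likely choices, so probability 1/3; weight (1/5)·(1/3) = 1/15 each.
If it is in either of envelopes 3 and 4 (prior 1/5 each): that envelope was opened and seen not to hold the prize — ruled out; weight (1/5)·0 = 0 each.
The weights sum to 1/6.
So P(the cheque in envelope 2 | the presenter opened envelope 3 and envelope 4) = (1/15) / (1/6) = 2/5.

2/5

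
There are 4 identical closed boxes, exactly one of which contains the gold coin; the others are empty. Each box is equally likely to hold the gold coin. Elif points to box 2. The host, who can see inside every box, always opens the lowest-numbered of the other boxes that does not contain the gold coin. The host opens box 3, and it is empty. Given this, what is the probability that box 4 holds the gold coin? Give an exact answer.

0

Apply Bayes' rule, conditioning on where the gold coin actually is.
If it is in box 1 (prior 1/4): box 3 is the lowest-numbered option available, probability 1; weight (1/4)·1 = 1/4.
If it is in either of boxes 2 and 4 (prior 1/4 each): the host would have opened box 1 instead, probability 0; weight (1/4)·0 = 0 each.
If it is in box 3 (prior 1/4): the host opened box 3, so this case is ruled out; weight (1/4)·0 = 0.
The weights sum to 1/4.
So P(the gold coin in box 4 | the host opened box 3) = 0 / (1/4) = 0.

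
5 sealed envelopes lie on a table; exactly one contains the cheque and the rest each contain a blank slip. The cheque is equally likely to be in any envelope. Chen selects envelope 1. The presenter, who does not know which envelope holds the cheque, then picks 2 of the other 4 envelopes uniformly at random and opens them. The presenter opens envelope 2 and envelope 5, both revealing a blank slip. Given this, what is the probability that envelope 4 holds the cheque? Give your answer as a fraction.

1/3

Because the presenter chose which envelopes to open without knowing where the cheque is, the choice is independent of the prize location. Learning that none of the 2 opened envelopes holds the cheque simply rules out those 2 locations and leaves the remaining 3 envelopes still equally likely by symmetry.
So P(the cheque in envelope 4) = 1/3.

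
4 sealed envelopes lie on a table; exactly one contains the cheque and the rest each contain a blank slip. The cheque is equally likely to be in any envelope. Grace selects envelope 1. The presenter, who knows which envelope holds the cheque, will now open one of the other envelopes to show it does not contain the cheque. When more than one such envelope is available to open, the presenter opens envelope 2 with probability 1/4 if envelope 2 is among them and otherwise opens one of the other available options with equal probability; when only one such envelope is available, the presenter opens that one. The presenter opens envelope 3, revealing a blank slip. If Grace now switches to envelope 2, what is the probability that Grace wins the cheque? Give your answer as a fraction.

4/13

Apply Bayes' rule, conditioning on where the cheque actually is.
If it is in envelope 1 (prior 1/4): envelope 2 is available but not opened; envelope 3 gets probability (1 − 1/4)/2 = 3/8; weight (1/4)·(3/8) = 3/32.
If it is in envelope 2 (prior 1/4): envelope 2 holds the prize so is unavailable; the presenter chooses uniformly among the 2 others, probability 1/2; weight (1/4)·(1/2) = 1/8.
If it is in envelope 3 (prior 1/4): the presenter opened envelope 3, so this case is ruled out; weight (1/4)·0 = 0.
If it is in envelope 4 (prior 1/4): envelope 2 is available but not opened, probability 3/4; weight (1/4)·(3/4) = 3/16.
The weights sum to 13/32.
So P(the cheque in envelope 2 | the presenter opened envelope 3) = (1/8) / (13/32) = 4/13.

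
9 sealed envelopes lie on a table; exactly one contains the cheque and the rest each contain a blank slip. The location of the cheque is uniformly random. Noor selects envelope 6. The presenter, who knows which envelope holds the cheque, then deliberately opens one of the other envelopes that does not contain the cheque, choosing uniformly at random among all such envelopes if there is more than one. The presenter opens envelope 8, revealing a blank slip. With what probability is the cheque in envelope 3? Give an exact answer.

Condition on the true location of the cheque.
If it is in any of envelopes 1, 2, 3, 4, 5, 7, and 9 (prior 1/9 each): the presenter has 7 equally likely choices, so probability 1/7; weight (1/9)·(1/7) = 1/63 each.
If it is in envelope 6 (prior 1/9): the presenter has 8 equally likely choices, so probability 1/8; weight (1/9)·(1/8) = 1/72.
If it is in envelope 8 (prior 1/9): the presenter opened envelope 8, so this case is ruled out; weight (1/9)·0 = 0.
The weights sum to 1/8.
So P(the cheque in envelope 3 | the presenter opened envelope 8) = (1/63) / (1/8) = 8/63.

8/63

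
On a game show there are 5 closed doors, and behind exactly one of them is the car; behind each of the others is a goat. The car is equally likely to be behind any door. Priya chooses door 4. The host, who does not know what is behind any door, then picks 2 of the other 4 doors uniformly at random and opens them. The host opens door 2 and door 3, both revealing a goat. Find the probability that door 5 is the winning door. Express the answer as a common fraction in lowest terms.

Because the host chose which doors to open without knowing where the car is, the choice is independent of the prize location. Learning that none of the 2 opened doors holds the car simply rules out those 2 locations and leaves the remaining 3 doors still equally likely by symmetry.
So P(the car behind door 5) = 1/3.

1/3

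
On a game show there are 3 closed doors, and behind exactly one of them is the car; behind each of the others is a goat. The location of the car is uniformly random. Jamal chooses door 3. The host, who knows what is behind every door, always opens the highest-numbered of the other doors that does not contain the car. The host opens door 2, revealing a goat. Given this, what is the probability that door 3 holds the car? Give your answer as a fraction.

Condition on the true location of the car.
If it is behind either of doors 1 and 3 (prior 1/3 each): door 2 is the highest-numbered option available, probability 1; weight (1/3)·1 = 1/3 each.
If it is behind door 2 (prior 1/3): the host opened door 2, so this case is ruled out; weight (1/3)·0 = 0.
The weights sum to 2/3.
So P(the car behind door 3 | the host opened door 2) = (1/3) / (2/3) = 1/2.

1/2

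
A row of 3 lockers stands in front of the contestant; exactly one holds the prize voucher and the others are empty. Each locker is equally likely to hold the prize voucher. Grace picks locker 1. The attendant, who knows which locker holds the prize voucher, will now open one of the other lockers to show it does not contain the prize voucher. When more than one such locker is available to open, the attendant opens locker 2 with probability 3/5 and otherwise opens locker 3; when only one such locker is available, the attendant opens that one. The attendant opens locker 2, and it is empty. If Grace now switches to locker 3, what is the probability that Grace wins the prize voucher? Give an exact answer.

Condition on the true location of the prize voucher.
If it is in locker 1 (prior 1/3): locker 2 is available, opened with probability 3/5; weight (1/3)·(3/5) = 1/5.
If it is in locker 2 (prior 1/3): the attendant opened locker 2, so this case is ruled out; weight (1/3)·0 = 0.
If it is in locker 3 (prior 1/3): only locker 2 is available, probability 1; weight (1/3)·1 = 1/3.
The weights sum to 8/15.
So P(the prize voucher in locker 3 | the attendant opened locker 2) = (1/3) / (8/15) = 5/8.

5/8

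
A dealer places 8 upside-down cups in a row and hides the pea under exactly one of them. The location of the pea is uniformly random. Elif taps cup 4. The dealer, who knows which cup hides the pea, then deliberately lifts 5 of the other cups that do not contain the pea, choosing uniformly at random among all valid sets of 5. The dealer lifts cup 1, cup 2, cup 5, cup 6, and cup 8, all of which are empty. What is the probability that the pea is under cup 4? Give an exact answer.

Consider each possible location of the pea in turn.
If it is under any of cups 1, 2, 5, 6, and 8 (prior 1/8 each): that cup was opened and seen not to hold the prize — ruled out; weight (1/8)·0 = 0 each.
If it is under either of cups 3 and 7 (prior 1/8 each): the dealer has 6 equally likely choices, so probability 1/6; weight (1/8)·(1/6) = 1/48 each.
If it is under cup 4 (prior 1/8): the dealer has 21 equally likely choices, so probability 1/21; weight (1/8)·(1/21) = 1/168.
The weights sum to 1/21.
So P(the pea under cup 4 | the dealer opened cup 1, cup 2, cup 5, cup 6, and cup 8) = (1/168) / (1/21) = 1/8.

1/8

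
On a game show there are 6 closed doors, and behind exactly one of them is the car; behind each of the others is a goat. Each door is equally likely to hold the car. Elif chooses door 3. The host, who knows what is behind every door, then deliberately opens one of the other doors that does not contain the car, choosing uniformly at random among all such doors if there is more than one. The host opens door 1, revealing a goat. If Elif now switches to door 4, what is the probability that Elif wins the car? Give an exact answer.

Condition on the true location of the car.
If it is behind door 1 (prior 1/6): the host opened door 1, so this case is ruled out; weight (1/6)·0 = 0.
If it is behind any of doors 2, 4, 5, and 6 (prior 1/6 each): the host has 4 equally likely choices, so probability 1/4; weight (1/6)·(1/4) = 1/24 each.
If it is behind door 3 (prior 1/6): the host has 5 equally likely choices, so probability 1/5; weight (1/6)·(1/5) = 1/30.
The weights sum to 1/5.
So P(the car behind door 4 | the host opened door 1) = (1/24) / (1/5) = 5/24.

5/24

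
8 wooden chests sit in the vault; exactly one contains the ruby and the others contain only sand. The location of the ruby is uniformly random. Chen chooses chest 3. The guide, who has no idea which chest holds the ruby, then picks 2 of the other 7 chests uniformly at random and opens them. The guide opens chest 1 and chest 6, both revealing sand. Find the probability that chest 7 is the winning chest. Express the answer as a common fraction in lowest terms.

1/6

Because the guide chose which chests to open without knowing where the ruby is, the choice is independent of the prize location. Learning that none of the 2 opened chests holds the ruby simply rules out those 2 locations and leaves the remaining 6 chests still equally likely by symmetry.
So P(the ruby in chest 7) = 1/6.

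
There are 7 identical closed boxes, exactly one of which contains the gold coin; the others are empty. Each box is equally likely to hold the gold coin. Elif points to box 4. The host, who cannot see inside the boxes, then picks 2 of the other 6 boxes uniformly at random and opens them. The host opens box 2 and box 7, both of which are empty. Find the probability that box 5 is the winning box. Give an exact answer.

1/5

Consider each possible location of the gold coin in turn.
If it is in any of boxes 1, 3, 4, 5, and 6 (prior 1/7 each): the host picks exactly this set with probability 1/15 regardless, and none is the prize; weight (1/7)·(1/15) = 1/105 each.
If it is in either of boxes 2 and 7 (prior 1/7 each): that box was opened and seen not to hold the prize — ruled out; weight (1/7)·0 = 0 each.
The weights sum to 1/21.
So P(the gold coin in box 5 | the host opened box 2 and box 7) = (1/105) / (1/21) = 1/5.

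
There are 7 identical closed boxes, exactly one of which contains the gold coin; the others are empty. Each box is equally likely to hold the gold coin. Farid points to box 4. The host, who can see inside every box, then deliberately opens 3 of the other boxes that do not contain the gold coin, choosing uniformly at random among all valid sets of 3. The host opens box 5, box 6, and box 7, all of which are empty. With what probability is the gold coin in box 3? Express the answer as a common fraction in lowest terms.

Condition on the true location of the gold coin.
If it is in any of boxes 1, 2, and 3 (prior 1/7 each): the host has 10 equally likely choices, so probability 1/10; weight (1/7)·(1/10) = 1/70 each.
If it is in box 4 (prior 1/7): the host has 20 equally likely choices, so probability 1/20; weight (1/7)·(1/20) = 1/140.
If it is in any of boxes 5, 6, and 7 (prior 1/7 each): that box was opened and seen not to hold the prize — ruled out; weight (1/7)·0 = 0 each.
The weights sum to 1/20.
So P(the gold coin in box 3 | the host opened box 5, box 6, and box 7) = (1/70) / (1/20) = 2/7.

2/7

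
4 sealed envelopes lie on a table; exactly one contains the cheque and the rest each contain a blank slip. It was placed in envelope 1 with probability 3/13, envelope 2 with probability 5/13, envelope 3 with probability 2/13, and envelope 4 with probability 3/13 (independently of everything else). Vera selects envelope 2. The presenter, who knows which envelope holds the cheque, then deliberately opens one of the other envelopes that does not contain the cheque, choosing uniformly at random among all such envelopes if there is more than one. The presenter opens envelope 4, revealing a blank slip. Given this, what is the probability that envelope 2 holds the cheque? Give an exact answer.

Consider each possible location of the cheque in turn.
If it is in envelope 1 (prior 3/13): the presenter has 2 equally likely choices, so probability 1/2; weight (3/13)·(1/2) = 3/26.
If it is in envelope 2 (prior 5/13): the presenter has 3 equally likely choices, so probability 1/3; weight (5/13)·(1/3) = 5/39.
If it is in envelope 3 (prior 2/13): the presenter has 2 equally likely choices, so probability 1/2; weight (2/13)·(1/2) = 1/13.
If it is in envelope 4 (prior 3/13): the presenter opened envelope 4, so this case is ruled out; weight (3/13)·0 = 0.
The weights sum to 25/78.
So P(the cheque in envelope 2 | the presenter opened envelope 4) = (5/39) / (25/78) = 2/5.

2/5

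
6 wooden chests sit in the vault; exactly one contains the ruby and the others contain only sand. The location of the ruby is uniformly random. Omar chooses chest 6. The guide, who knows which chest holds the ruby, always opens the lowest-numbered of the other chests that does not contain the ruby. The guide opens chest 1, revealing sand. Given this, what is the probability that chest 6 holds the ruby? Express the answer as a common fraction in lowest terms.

1/5

Condition on the true location of the ruby.
If it is in chest 1 (prior 1/6): the guide opened chest 1, so this case is ruled out; weight (1/6)·0 = 0.
If it is in any of chests 2, 3, 4, 5, and 6 (prior 1/6 each): chest 1 is the lowest-numbered option available, probability 1; weight (1/6)·1 = 1/6 each.
The weights sum to 5/6.
So P(the ruby in chest 6 | the guide opened chest 1) = (1/6) / (5/6) = 1/5.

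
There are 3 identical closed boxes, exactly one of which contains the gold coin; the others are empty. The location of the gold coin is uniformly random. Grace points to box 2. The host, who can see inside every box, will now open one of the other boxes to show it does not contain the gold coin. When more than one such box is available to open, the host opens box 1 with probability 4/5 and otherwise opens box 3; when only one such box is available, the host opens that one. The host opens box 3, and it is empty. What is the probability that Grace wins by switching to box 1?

Consider each possible location of the gold coin in turn.
If it is in box 1 (prior 1/3): only box 3 is available, probability 1; weight (1/3)·1 = 1/3.
If it is in box 2 (prior 1/3): box 1 is available but not opened, probability 1/5; weight (1/3)·(1/5) = 1/15.
If it is in box 3 (prior 1/3): the host opened box 3, so this case is ruled out; weight (1/3)·0 = 0.
The weights sum to 2/5.
So P(the gold coin in box 1 | the host opened box 3) = (1/3) / (2/5) = 5/6.

5/6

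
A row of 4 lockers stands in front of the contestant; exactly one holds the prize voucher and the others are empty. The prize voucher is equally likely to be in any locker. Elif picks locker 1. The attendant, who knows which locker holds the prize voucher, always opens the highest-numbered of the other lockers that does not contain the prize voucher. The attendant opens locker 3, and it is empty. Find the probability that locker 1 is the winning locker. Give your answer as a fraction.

Apply Bayes' rule, conditioning on where the prize voucher actually is.
If it is in either of lockers 1 and 2 (prior 1/4 each): the attendant would have opened locker 4 instead, probability 0; weight (1/4)·0 = 0 each.
If it is in locker 3 (prior 1/4): the attendant opened locker 3, so this case is ruled out; weight (1/4)·0 = 0.
If it is in locker 4 (prior 1/4): locker 3 is the highest-numbered option available, probability 1; weight (1/4)·1 = 1/4.
The weights sum to 1/4.
So P(the prize voucher in locker 1 | the attendant opened locker 3) = 0 / (1/4) = 0.

0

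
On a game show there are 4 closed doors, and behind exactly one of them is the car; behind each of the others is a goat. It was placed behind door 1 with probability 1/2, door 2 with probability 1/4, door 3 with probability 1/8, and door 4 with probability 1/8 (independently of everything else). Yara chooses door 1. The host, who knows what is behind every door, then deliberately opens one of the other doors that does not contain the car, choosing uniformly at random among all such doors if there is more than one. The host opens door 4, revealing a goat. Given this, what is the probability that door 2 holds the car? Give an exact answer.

Apply Bayes' rule, conditioning on where the car actually is.
If it is behind door 1 (prior 1/2): the host has 3 equally likely choices, so probability 1/3; weight (1/2)·(1/3) = 1/6.
If it is behind door 2 (prior 1/4): the host has 2 equally likely choices, so probability 1/2; weight (1/4)·(1/2) = 1/8.
If it is behind door 3 (prior 1/8): the host has 2 equally likely choices, so probability 1/2; weight (1/8)·(1/2) = 1/16.
If it is behind door 4 (prior 1/8): the host opened door 4, so this case is ruled out; weight (1/8)·0 = 0.
The weights sum to 17/48.
So P(the car behind door 2 | the host opened door 4) = (1/8) / (17/48) = 6/17.

6/17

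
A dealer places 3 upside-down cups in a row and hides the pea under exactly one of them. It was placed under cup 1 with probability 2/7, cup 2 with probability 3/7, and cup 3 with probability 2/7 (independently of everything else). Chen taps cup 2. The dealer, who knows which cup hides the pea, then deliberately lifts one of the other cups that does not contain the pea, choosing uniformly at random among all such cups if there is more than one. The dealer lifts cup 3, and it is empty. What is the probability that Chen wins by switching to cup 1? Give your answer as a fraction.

4/7

Apply Bayes' rule, conditioning on where the pea actually is.
If it is under cup 1 (prior 2/7): the dealer has no choice, probability 1; weight (2/7)·1 = 2/7.
If it is under cup 2 (prior 3/7): the dealer has 2 equally likely choices, so probability 1/2; weight (3/7)·(1/2) = 3/14.
If it is under cup 3 (prior 2/7): the dealer opened cup 3, so this case is ruled out; weight (2/7)·0 = 0.
The weights sum to 1/2.
So P(the pea under cup 1 | the dealer opened cup 3) = (2/7) / (1/2) = 4/7.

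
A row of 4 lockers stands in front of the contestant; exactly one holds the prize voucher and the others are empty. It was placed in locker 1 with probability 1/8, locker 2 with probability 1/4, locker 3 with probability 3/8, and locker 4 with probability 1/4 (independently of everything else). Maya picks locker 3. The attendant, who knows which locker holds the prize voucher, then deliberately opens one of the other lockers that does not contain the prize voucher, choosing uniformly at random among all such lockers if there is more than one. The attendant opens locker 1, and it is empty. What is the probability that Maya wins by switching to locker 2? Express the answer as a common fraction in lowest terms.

Consider each possible location of the prize voucher in turn.
If it is in locker 1 (prior 1/8): the attendant opened locker 1, so this case is ruled out; weight (1/8)·0 = 0.
If it is in either of lockers 2 and 4 (prior 1/4 each): the attendant has 2 equally likely choices, so probability 1/2; weight (1/4)·(1/2) = 1/8 each.
If it is in locker 3 (prior 3/8): the attendant has 3 equally likely choices, so probability 1/3; weight (3/8)·(1/3) = 1/8.
The weights sum to 3/8.
So P(the prize voucher in locker 2 | the attendant opened locker 1) = (1/8) / (3/8) = 1/3.

1/3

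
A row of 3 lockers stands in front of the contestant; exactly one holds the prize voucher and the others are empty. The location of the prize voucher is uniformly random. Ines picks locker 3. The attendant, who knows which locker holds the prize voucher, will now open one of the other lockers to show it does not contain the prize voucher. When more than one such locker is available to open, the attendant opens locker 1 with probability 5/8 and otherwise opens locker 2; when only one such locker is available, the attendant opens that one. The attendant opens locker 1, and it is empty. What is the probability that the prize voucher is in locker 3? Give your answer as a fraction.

5/13

Apply Bayes' rule, conditioning on where the prize voucher actually is.
If it is in locker 1 (prior 1/3): the attendant opened locker 1, so this case is ruled out; weight (1/3)·0 = 0.
If it is in locker 2 (prior 1/3): only locker 1 is available, probability 1; weight (1/3)·1 = 1/3.
If it is in locker 3 (prior 1/3): locker 1 is available, opened with probability 5/8; weight (1/3)·(5/8) = 5/24.
The weights sum to 13/24.
So P(the prize voucher in locker 3 | the attendant opened locker 1) = (5/24) / (13/24) = 5/13.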